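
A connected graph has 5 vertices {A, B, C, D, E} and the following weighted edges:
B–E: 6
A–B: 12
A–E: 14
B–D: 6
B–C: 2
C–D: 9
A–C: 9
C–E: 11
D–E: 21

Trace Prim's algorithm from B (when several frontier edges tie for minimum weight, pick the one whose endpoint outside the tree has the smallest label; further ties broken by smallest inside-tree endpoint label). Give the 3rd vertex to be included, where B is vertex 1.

Grow the tree from B using Prim:
Step 1: cheapest edge leaving the tree is B–C (2); add C.
Step 2: cheapest edge leaving the tree is B–D (6); add D.
Step 3: cheapest edge leaving the tree is B–E (6); add E.
Step 4: cheapest edge leaving the tree is A–C (9); add A.
Vertex order: B, C, D, E, A. The 3rd vertex is D.

D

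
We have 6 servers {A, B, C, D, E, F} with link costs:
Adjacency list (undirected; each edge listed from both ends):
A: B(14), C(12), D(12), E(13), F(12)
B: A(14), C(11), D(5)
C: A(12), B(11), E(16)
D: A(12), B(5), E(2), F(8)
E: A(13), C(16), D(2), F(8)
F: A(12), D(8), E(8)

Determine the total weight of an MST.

Grow the tree from E using Prim:
Step 1: frontier [D E 2, E F 8, A E 13, C E 16] → take D E (2); add D.
Step 2: frontier [B D 5, D F 8, A D 12, E F 8, A E 13, C E 16] → take B D (5); add B.
Step 3: frontier [B C 11, A B 14, D F 8, A D 12, E F 8, A E 13, C E 16] → take D F (8); add F.
Step 4: frontier [B C 11, A B 14, A D 12, A E 13, C E 16, A F 12] → take B C (11); add C.
Step 5: frontier [A B 14, A C 12, A D 12, A E 13, A F 12] → take A C (12); add A.
MST edges: D E, B D, D F, B C, A C; total weight 2+5+8+11+12 = 38.

38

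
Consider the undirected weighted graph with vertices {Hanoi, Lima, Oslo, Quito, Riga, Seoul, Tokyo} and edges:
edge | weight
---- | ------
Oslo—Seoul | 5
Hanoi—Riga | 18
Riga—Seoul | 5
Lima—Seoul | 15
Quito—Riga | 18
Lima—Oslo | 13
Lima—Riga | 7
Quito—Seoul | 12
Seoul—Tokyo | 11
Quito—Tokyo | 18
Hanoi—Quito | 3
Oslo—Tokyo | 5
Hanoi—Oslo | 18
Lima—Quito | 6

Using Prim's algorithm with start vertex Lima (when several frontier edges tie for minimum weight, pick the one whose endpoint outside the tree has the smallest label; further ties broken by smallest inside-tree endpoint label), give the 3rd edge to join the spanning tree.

Grow the tree from Lima using Prim:
Step 1: frontier [Lima—Quito 6, Lima—Riga 7, Lima—Oslo 13, Lima—Seoul 15] → take Lima—Quito (6); add Quito.
Step 2: frontier [Lima—Riga 7, Lima—Oslo 13, Lima—Seoul 15, Hanoi—Quito 3, Quito—Seoul 12, Quito—Riga 18, Quito—Tokyo 18] → take Hanoi—Quito (3); add Hanoi.
Step 3: frontier [Hanoi—Oslo 18, Hanoi—Riga 18, Lima—Riga 7, Lima—Oslo 13, Lima—Seoul 15, Quito—Seoul 12, Quito—Riga 18, Quito—Tokyo 18] → take Lima—Riga (7); add Riga.
Step 4: frontier [Hanoi—Oslo 18, Lima—Oslo 13, Lima—Seoul 15, Quito—Seoul 12, Quito—Tokyo 18, Riga—Seoul 5] → take Riga—Seoul (5); add Seoul.
Step 5: frontier [Hanoi—Oslo 18, Lima—Oslo 13, Quito—Tokyo 18, Oslo—Seoul 5, Seoul—Tokyo 11] → take Oslo—Seoul (5); add Oslo.
Step 6: frontier [Oslo—Tokyo 5, Quito—Tokyo 18, Seoul—Tokyo 11] → take Oslo—Tokyo (5); add Tokyo.
The 3rd edge added is Lima—Riga.

Lima-Riga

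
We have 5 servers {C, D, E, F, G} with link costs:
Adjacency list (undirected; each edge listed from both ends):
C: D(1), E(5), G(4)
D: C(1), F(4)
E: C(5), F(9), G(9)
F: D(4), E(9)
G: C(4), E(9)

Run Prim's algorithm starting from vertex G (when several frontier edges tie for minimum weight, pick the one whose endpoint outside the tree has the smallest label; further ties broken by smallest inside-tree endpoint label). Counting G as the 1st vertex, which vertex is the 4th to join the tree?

Prim, starting at G.
Step 1: cheapest edge leaving the tree is C-G (4); add C.
Step 2: cheapest edge leaving the tree is C-D (1); add D.
Step 3: cheapest edge leaving the tree is D-F (4); add F.
Step 4: cheapest edge leaving the tree is C-E (5); add E.
Vertex order: G, C, D, F, E. The 4th vertex is F.

F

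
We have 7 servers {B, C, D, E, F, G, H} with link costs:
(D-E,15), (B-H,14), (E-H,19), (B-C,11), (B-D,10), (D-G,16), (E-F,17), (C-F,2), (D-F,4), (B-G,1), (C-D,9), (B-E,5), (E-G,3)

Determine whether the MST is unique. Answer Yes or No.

Kruskal's algorithm — process edges by increasing weight (ties by edge label):
B-G (1): add — endpoints in different components.
C-F (2): add — endpoints in different components.
E-G (3): add — endpoints in different components.
D-F (4): add — endpoints in different components.
B-E (5): skip — B and E already connected.
C-D (9): skip — C and D already connected.
B-D (10): add — endpoints in different components.
B-C (11): skip — B and C already connected.
B-H (14): add — endpoints in different components.
Every non-tree edge has weight strictly greater than the heaviest edge on the tree path between its endpoints, so the MST is unique.

Yes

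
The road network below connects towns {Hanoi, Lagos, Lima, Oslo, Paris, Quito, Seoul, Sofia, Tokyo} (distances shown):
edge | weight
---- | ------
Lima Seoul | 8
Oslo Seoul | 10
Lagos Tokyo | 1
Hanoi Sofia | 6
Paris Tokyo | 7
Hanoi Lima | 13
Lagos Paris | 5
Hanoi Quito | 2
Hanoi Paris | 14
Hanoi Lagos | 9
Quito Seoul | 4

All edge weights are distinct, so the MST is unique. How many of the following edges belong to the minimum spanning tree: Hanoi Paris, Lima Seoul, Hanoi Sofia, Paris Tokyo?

Kruskal: consider edges lightest-first.
Lagos Tokyo (1): add — endpoints in different components.
Hanoi Quito (2): add — endpoints in different components.
Quito Seoul (4): add — endpoints in different components.
Lagos Paris (5): add — endpoints in different components.
Hanoi Sofia (6): add — endpoints in different components.
Paris Tokyo (7): skip — Tokyo and Paris already connected.
Lima Seoul (8): add — endpoints in different components.
Hanoi Lagos (9): add — endpoints in different components.
Oslo Seoul (10): add — endpoints in different components.
MST edge set: {Lagos Tokyo, Hanoi Quito, Quito Seoul, Lagos Paris, Hanoi Sofia, Lima Seoul, Hanoi Lagos, Oslo Seoul}.
Of the listed edges, {Lima Seoul, Hanoi Sofia} are in the MST → 2.

2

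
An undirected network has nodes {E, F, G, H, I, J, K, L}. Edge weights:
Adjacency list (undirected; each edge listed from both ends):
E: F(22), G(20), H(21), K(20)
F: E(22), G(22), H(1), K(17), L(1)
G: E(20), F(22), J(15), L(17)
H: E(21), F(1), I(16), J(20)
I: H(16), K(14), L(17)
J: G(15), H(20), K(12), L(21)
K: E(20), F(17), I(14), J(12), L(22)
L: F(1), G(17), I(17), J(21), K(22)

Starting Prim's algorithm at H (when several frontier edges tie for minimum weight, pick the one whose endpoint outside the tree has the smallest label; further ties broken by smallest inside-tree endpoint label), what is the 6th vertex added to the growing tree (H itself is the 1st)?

J

Prim's algorithm from H:
Step 1: cheapest edge leaving the tree is F-H (1); add F.
Step 2: cheapest edge leaving the tree is F-L (1); add L.
Step 3: cheapest edge leaving the tree is H-I (16); add I.
Step 4: cheapest edge leaving the tree is I-K (14); add K.
Step 5: cheapest edge leaving the tree is J-K (12); add J.
Step 6: cheapest edge leaving the tree is G-J (15); add G.
Step 7: cheapest edge leaving the tree is E-G (20); add E.
Vertex order: H, F, L, I, K, J, G, E. The 6th vertex is J.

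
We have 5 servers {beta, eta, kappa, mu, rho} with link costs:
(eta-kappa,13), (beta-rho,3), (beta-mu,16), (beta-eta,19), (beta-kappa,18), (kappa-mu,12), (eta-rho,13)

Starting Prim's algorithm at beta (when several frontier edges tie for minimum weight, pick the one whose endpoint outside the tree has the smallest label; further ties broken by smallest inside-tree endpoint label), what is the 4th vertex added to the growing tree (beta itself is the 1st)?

kappa

Prim's algorithm from beta:
Step 1: cheapest edge leaving the tree is beta-rho (3); add rho.
Step 2: cheapest edge leaving the tree is eta-rho (13); add eta.
Step 3: cheapest edge leaving the tree is eta-kappa (13); add kappa.
Step 4: cheapest edge leaving the tree is kappa-mu (12); add mu.
Vertex order: beta, rho, eta, kappa, mu. The 4th vertex is kappa.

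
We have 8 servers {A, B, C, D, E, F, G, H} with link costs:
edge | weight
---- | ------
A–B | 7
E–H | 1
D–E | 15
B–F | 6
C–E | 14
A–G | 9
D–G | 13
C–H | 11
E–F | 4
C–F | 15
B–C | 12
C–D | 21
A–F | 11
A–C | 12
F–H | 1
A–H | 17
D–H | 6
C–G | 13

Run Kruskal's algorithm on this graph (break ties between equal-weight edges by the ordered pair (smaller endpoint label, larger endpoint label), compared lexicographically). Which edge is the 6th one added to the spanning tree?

Sort edges by weight, then run Kruskal:
E–H (1): add — endpoints in different components.
F–H (1): add — endpoints in different components.
E–F (4): skip — E and F already connected.
B–F (6): add — endpoints in different components.
D–H (6): add — endpoints in different components.
A–B (7): add — endpoints in different components.
A–G (9): add — endpoints in different components.
A–F (11): skip — A and F already connected.
C–H (11): add — endpoints in different components.
The 6th edge added is A–G.

A-G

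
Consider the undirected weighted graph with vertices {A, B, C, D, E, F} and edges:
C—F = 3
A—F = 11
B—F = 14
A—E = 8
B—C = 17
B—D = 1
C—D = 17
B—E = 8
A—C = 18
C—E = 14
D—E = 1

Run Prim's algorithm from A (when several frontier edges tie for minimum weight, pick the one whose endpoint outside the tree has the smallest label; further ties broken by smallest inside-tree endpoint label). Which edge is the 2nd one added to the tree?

D-E

Prim, starting at A.
Step 1: frontier [A—E 8, A—F 11, A—C 18] → take A—E (8); add E.
Step 2: frontier [A—F 11, A—C 18, D—E 1, B—E 8, C—E 14] → take D—E (1); add D.
Step 3: frontier [A—F 11, A—C 18, B—D 1, C—D 17, B—E 8, C—E 14] → take B—D (1); add B.
Step 4: frontier [A—F 11, A—C 18, B—F 14, B—C 17, C—D 17, C—E 14] → take A—F (11); add F.
Step 5: frontier [A—C 18, B—C 17, C—D 17, C—E 14, C—F 3] → take C—F (3); add C.
The 2nd edge added is D—E.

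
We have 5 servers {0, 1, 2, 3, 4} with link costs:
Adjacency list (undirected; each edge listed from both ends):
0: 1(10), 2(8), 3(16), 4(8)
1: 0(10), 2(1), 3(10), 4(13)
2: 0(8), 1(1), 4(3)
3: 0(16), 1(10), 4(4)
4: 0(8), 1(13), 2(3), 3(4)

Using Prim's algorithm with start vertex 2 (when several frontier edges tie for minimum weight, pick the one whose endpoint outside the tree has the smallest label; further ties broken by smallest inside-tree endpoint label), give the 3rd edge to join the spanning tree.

Grow the tree from 2 using Prim:
Step 1: frontier [1–2 1, 2–4 3, 0–2 8] → take 1–2 (1); add 1.
Step 2: frontier [0–1 10, 1–3 10, 1–4 13, 2–4 3, 0–2 8] → take 2–4 (3); add 4.
Step 3: frontier [0–1 10, 1–3 10, 0–2 8, 3–4 4, 0–4 8] → take 3–4 (4); add 3.
Step 4: frontier [0–1 10, 0–2 8, 0–3 16, 0–4 8] → take 0–2 (8); add 0.
The 3rd edge added is 3–4.

3-4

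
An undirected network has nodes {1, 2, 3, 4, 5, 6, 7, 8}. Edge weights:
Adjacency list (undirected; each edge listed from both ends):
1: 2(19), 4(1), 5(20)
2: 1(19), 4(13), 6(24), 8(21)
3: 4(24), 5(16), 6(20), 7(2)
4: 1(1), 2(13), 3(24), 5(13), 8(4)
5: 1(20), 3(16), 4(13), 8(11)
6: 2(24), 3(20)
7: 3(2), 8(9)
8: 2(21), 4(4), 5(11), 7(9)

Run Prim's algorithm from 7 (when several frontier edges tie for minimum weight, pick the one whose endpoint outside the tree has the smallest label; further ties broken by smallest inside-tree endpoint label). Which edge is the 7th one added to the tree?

3-6

Prim's algorithm from 7:
Step 1: frontier [3 7 2, 7 8 9] → take 3 7 (2); add 3.
Step 2: frontier [3 5 16, 3 6 20, 3 4 24, 7 8 9] → take 7 8 (9); add 8.
Step 3: frontier [3 5 16, 3 6 20, 3 4 24, 4 8 4, 5 8 11, 2 8 21] → take 4 8 (4); add 4.
Step 4: frontier [3 5 16, 3 6 20, 1 4 1, 2 4 13, 4 5 13, 5 8 11, 2 8 21] → take 1 4 (1); add 1.
Step 5: frontier [1 2 19, 1 5 20, 3 5 16, 3 6 20, 2 4 13, 4 5 13, 5 8 11, 2 8 21] → take 5 8 (11); add 5.
Step 6: frontier [1 2 19, 3 6 20, 2 4 13, 2 8 21] → take 2 4 (13); add 2.
Step 7: frontier [2 6 24, 3 6 20] → take 3 6 (20); add 6.
The 7th edge added is 3 6.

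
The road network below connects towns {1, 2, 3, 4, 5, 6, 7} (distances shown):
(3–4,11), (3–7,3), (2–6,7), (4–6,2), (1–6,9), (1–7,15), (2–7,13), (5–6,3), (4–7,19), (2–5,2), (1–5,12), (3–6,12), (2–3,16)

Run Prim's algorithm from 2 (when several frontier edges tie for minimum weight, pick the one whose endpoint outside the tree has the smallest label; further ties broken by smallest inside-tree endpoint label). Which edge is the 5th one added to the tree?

Prim's algorithm from 2:
Step 1: frontier [2–5 2, 2–6 7, 2–7 13, 2–3 16] → take 2–5 (2); add 5.
Step 2: frontier [2–6 7, 2–7 13, 2–3 16, 5–6 3, 1–5 12] → take 5–6 (3); add 6.
Step 3: frontier [2–7 13, 2–3 16, 1–5 12, 4–6 2, 1–6 9, 3–6 12] → take 4–6 (2); add 4.
Step 4: frontier [2–7 13, 2–3 16, 3–4 11, 4–7 19, 1–5 12, 1–6 9, 3–6 12] → take 1–6 (9); add 1.
Step 5: frontier [1–7 15, 2–7 13, 2–3 16, 3–4 11, 4–7 19, 3–6 12] → take 3–4 (11); add 3.
Step 6: frontier [1–7 15, 2–7 13, 3–7 3, 4–7 19] → take 3–7 (3); add 7.
The 5th edge added is 3–4.

3-4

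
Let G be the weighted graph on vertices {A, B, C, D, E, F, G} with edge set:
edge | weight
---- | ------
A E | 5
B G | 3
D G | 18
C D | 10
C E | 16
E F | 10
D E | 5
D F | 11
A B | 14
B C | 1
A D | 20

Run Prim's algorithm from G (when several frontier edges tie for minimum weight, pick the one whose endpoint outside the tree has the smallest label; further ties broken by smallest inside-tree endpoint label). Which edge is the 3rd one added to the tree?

C-D

Prim, starting at G.
Step 1: cheapest edge leaving the tree is B G (3); add B.
Step 2: cheapest edge leaving the tree is B C (1); add C.
Step 3: cheapest edge leaving the tree is C D (10); add D.
Step 4: cheapest edge leaving the tree is D E (5); add E.
Step 5: cheapest edge leaving the tree is A E (5); add A.
Step 6: cheapest edge leaving the tree is E F (10); add F.
The 3rd edge added is C D.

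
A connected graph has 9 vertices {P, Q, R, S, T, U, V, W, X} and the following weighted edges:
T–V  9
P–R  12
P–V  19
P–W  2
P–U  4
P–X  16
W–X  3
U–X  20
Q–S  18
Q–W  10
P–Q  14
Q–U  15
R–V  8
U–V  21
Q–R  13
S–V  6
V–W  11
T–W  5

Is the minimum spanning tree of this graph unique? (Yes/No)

Yes

Kruskal: consider edges lightest-first.
P–W (2): add — endpoints in different components.
W–X (3): add — endpoints in different components.
P–U (4): add — endpoints in different components.
T–W (5): add — endpoints in different components.
S–V (6): add — endpoints in different components.
R–V (8): add — endpoints in different components.
T–V (9): add — endpoints in different components.
Q–W (10): add — endpoints in different components.
Every non-tree edge has weight strictly greater than the heaviest edge on the tree path between its endpoints, so the MST is unique.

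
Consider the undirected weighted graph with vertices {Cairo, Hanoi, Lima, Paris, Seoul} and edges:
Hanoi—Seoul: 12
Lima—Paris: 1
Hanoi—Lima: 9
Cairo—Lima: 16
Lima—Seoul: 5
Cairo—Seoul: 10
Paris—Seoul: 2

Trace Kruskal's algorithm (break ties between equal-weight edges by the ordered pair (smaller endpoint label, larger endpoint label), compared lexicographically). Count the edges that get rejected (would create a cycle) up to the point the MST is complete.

1

Kruskal: consider edges lightest-first.
Lima—Paris (1): add. Components now {Lima,Paris} {Hanoi} {Cairo} {Seoul}
Paris—Seoul (2): add. Components now {Lima,Paris,Seoul} {Hanoi} {Cairo}
Lima—Seoul (5): skip — Lima and Seoul already connected.
Hanoi—Lima (9): add. Components now {Hanoi,Lima,Paris,Seoul} {Cairo}
Cairo—Seoul (10): add. Components now {Cairo,Hanoi,Lima,Paris,Seoul}
Edges rejected before the tree was complete: 1.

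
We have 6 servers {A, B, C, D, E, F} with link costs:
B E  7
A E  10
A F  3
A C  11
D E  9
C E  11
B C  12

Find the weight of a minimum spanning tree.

40

Kruskal: consider edges lightest-first.
A F (3): add. Components now {A,F} {B} {C} {D} {E}
B E (7): add. Components now {A,F} {B,E} {C} {D}
D E (9): add. Components now {A,F} {B,D,E} {C}
A E (10): add. Components now {A,B,D,E,F} {C}
A C (11): add. Components now {A,B,C,D,E,F}
MST edges: A F, B E, D E, A E, A C; total weight 3+7+9+10+11 = 40.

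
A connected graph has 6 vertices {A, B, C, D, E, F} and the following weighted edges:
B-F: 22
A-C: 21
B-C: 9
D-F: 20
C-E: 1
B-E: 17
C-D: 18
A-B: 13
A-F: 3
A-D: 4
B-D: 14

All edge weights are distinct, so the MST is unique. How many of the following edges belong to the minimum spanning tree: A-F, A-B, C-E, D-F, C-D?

Sort edges by weight, then run Kruskal:
C-E (1): add — endpoints in different components.
A-F (3): add — endpoints in different components.
A-D (4): add — endpoints in different components.
B-C (9): add — endpoints in different components.
A-B (13): add — endpoints in different components.
MST edge set: {C-E, A-F, A-D, B-C, A-B}.
Of the listed edges, {A-F, A-B, C-E} are in the MST → 3.

3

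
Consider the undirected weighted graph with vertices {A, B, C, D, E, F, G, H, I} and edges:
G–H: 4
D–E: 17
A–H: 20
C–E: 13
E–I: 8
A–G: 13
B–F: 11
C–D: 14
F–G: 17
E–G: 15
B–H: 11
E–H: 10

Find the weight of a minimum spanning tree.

84

Sort edges by weight, then run Kruskal:
G–H (4): add — endpoints in different components.
E–I (8): add — endpoints in different components.
E–H (10): add — endpoints in different components.
B–F (11): add — endpoints in different components.
B–H (11): add — endpoints in different components.
A–G (13): add — endpoints in different components.
C–E (13): add — endpoints in different components.
C–D (14): add — endpoints in different components.
MST edges: G–H, E–I, E–H, B–F, B–H, A–G, C–E, C–D; total weight 4+8+10+11+11+13+13+14 = 84.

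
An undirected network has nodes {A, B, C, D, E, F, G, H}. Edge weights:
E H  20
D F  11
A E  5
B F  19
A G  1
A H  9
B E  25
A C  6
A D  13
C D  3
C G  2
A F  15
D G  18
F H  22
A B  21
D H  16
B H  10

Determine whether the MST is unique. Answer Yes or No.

Kruskal's algorithm — process edges by increasing weight (ties by edge label):
A G (1): add — endpoints in different components.
C G (2): add — endpoints in different components.
C D (3): add — endpoints in different components.
A E (5): add — endpoints in different components.
A C (6): skip — A and C already connected.
A H (9): add — endpoints in different components.
B H (10): add — endpoints in different components.
D F (11): add — endpoints in different components.
Every non-tree edge has weight strictly greater than the heaviest edge on the tree path between its endpoints, so the MST is unique.

Yes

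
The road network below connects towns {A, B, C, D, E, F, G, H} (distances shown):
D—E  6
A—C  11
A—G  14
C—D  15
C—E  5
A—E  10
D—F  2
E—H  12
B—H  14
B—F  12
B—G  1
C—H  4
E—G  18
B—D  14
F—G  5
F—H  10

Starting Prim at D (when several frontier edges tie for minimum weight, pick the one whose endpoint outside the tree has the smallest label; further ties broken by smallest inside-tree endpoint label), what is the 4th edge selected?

D-E

Prim's algorithm from D:
Step 1: cheapest edge leaving the tree is D—F (2); add F.
Step 2: cheapest edge leaving the tree is F—G (5); add G.
Step 3: cheapest edge leaving the tree is B—G (1); add B.
Step 4: cheapest edge leaving the tree is D—E (6); add E.
Step 5: cheapest edge leaving the tree is C—E (5); add C.
Step 6: cheapest edge leaving the tree is C—H (4); add H.
Step 7: cheapest edge leaving the tree is A—E (10); add A.
The 4th edge added is D—E.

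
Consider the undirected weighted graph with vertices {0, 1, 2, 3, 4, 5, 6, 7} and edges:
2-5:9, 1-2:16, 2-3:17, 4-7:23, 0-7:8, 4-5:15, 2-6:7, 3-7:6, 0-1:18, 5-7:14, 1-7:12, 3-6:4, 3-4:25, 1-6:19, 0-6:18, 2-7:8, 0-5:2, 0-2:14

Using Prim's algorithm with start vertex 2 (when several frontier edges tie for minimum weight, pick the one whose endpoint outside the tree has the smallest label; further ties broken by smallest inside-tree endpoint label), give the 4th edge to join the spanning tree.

Prim's algorithm from 2:
Step 1: cheapest edge leaving the tree is 2-6 (7); add 6.
Step 2: cheapest edge leaving the tree is 3-6 (4); add 3.
Step 3: cheapest edge leaving the tree is 3-7 (6); add 7.
Step 4: cheapest edge leaving the tree is 0-7 (8); add 0.
Step 5: cheapest edge leaving the tree is 0-5 (2); add 5.
Step 6: cheapest edge leaving the tree is 1-7 (12); add 1.
Step 7: cheapest edge leaving the tree is 4-5 (15); add 4.
The 4th edge added is 0-7.

0-7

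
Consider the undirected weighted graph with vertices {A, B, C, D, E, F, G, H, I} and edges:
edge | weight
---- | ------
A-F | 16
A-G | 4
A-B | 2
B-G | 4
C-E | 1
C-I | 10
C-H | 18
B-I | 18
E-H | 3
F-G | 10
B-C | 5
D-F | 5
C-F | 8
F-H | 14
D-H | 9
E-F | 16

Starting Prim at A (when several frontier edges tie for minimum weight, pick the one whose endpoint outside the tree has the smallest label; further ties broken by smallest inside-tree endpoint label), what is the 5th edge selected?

E-H

Prim's algorithm from A:
Step 1: cheapest edge leaving the tree is A-B (2); add B.
Step 2: cheapest edge leaving the tree is A-G (4); add G.
Step 3: cheapest edge leaving the tree is B-C (5); add C.
Step 4: cheapest edge leaving the tree is C-E (1); add E.
Step 5: cheapest edge leaving the tree is E-H (3); add H.
Step 6: cheapest edge leaving the tree is C-F (8); add F.
Step 7: cheapest edge leaving the tree is D-F (5); add D.
Step 8: cheapest edge leaving the tree is C-I (10); add I.
The 5th edge added is E-H.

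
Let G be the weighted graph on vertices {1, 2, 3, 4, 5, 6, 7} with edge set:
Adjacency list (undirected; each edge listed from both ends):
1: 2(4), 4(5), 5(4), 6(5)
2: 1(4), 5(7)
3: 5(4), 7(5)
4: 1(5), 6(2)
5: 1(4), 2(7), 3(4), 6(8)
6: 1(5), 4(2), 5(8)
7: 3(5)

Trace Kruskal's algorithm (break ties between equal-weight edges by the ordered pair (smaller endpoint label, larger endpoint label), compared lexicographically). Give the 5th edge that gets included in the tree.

1-4

Kruskal's algorithm — process edges by increasing weight (ties by edge label):
4 6 (2): add. Components now {1} {2} {3} {4,6} {5} {7}
1 2 (4): add. Components now {1,2} {3} {4,6} {5} {7}
1 5 (4): add. Components now {1,2,5} {3} {4,6} {7}
3 5 (4): add. Components now {1,2,3,5} {4,6} {7}
1 4 (5): add. Components now {1,2,3,4,5,6} {7}
1 6 (5): skip — 1 and 6 already connected.
3 7 (5): add. Components now {1,2,3,4,5,6,7}
The 5th edge added is 1 4.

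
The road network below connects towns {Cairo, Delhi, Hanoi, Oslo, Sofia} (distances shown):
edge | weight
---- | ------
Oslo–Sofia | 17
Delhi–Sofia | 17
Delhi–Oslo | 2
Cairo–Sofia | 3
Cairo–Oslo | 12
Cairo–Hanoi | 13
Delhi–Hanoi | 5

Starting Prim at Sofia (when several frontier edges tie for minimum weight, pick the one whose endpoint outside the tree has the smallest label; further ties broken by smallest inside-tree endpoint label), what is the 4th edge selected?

Prim's algorithm from Sofia:
Step 1: cheapest edge leaving the tree is Cairo–Sofia (3); add Cairo.
Step 2: cheapest edge leaving the tree is Cairo–Oslo (12); add Oslo.
Step 3: cheapest edge leaving the tree is Delhi–Oslo (2); add Delhi.
Step 4: cheapest edge leaving the tree is Delhi–Hanoi (5); add Hanoi.
The 4th edge added is Delhi–Hanoi.

Delhi-Hanoi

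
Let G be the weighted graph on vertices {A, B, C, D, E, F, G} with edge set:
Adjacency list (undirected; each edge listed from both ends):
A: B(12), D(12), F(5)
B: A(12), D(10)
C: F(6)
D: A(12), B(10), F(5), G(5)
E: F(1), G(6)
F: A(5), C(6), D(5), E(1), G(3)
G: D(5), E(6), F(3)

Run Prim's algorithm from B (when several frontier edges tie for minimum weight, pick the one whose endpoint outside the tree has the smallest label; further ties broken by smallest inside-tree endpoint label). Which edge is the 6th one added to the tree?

Grow the tree from B using Prim:
Step 1: frontier [B–D 10, A–B 12] → take B–D (10); add D.
Step 2: frontier [A–B 12, D–F 5, D–G 5, A–D 12] → take D–F (5); add F.
Step 3: frontier [A–B 12, D–G 5, A–D 12, E–F 1, F–G 3, A–F 5, C–F 6] → take E–F (1); add E.
Step 4: frontier [A–B 12, D–G 5, A–D 12, E–G 6, F–G 3, A–F 5, C–F 6] → take F–G (3); add G.
Step 5: frontier [A–B 12, A–D 12, A–F 5, C–F 6] → take A–F (5); add A.
Step 6: frontier [C–F 6] → take C–F (6); add C.
The 6th edge added is C–F.

C-F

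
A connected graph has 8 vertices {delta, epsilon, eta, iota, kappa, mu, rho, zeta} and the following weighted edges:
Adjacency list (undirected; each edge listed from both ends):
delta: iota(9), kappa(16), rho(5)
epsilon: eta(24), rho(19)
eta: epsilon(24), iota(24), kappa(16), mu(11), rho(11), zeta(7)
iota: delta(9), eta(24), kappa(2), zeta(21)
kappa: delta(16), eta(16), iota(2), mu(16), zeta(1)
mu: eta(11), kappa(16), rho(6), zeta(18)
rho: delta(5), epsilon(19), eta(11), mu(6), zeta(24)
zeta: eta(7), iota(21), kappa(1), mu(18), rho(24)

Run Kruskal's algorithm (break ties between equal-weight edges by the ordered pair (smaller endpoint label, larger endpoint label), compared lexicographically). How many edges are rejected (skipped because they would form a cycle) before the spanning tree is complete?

6

Kruskal: consider edges lightest-first.
kappa–zeta (1): add — endpoints in different components.
iota–kappa (2): add — endpoints in different components.
delta–rho (5): add — endpoints in different components.
mu–rho (6): add — endpoints in different components.
eta–zeta (7): add — endpoints in different components.
delta–iota (9): add — endpoints in different components.
eta–mu (11): skip — eta and mu already connected.
eta–rho (11): skip — eta and rho already connected.
delta–kappa (16): skip — delta and kappa already connected.
eta–kappa (16): skip — eta and kappa already connected.
kappa–mu (16): skip — mu and kappa already connected.
mu–zeta (18): skip — zeta and mu already connected.
epsilon–rho (19): add — endpoints in different components.
Edges rejected before the tree was complete: 6.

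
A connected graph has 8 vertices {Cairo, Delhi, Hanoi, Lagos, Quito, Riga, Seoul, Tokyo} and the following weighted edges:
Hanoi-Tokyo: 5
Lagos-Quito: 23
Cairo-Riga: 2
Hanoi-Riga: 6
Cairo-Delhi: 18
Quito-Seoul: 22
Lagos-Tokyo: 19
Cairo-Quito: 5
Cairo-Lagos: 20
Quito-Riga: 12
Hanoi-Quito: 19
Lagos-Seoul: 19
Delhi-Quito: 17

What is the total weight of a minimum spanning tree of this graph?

73

Grow the tree from Lagos using Prim:
Step 1: cheapest edge leaving the tree is Lagos-Seoul (19); add Seoul.
Step 2: cheapest edge leaving the tree is Lagos-Tokyo (19); add Tokyo.
Step 3: cheapest edge leaving the tree is Hanoi-Tokyo (5); add Hanoi.
Step 4: cheapest edge leaving the tree is Hanoi-Riga (6); add Riga.
Step 5: cheapest edge leaving the tree is Cairo-Riga (2); add Cairo.
Step 6: cheapest edge leaving the tree is Cairo-Quito (5); add Quito.
Step 7: cheapest edge leaving the tree is Delhi-Quito (17); add Delhi.
MST edges: Lagos-Seoul, Lagos-Tokyo, Hanoi-Tokyo, Hanoi-Riga, Cairo-Riga, Cairo-Quito, Delhi-Quito; total weight 19+19+5+6+2+5+17 = 73.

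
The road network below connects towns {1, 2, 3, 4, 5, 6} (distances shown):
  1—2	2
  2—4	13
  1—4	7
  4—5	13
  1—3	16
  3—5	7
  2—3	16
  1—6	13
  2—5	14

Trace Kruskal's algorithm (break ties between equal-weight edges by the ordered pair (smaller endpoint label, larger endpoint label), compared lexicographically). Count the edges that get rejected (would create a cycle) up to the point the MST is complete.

1

Kruskal: consider edges lightest-first.
1—2 (2): add. Components now {1,2} {3} {4} {5} {6}
1—4 (7): add. Components now {1,2,4} {3} {5} {6}
3—5 (7): add. Components now {1,2,4} {3,5} {6}
1—6 (13): add. Components now {1,2,4,6} {3,5}
2—4 (13): skip — 2 and 4 already connected.
4—5 (13): add. Components now {1,2,3,4,5,6}
Edges rejected before the tree was complete: 1.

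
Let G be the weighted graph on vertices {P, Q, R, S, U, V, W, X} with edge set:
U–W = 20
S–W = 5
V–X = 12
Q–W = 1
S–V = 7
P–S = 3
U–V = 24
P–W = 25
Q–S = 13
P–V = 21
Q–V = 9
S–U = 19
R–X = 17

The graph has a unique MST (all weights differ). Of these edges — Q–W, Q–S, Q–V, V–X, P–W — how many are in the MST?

2

Kruskal's algorithm — process edges by increasing weight (ties by edge label):
Q–W (1): add — endpoints in different components.
P–S (3): add — endpoints in different components.
S–W (5): add — endpoints in different components.
S–V (7): add — endpoints in different components.
Q–V (9): skip — Q and V already connected.
V–X (12): add — endpoints in different components.
Q–S (13): skip — Q and S already connected.
R–X (17): add — endpoints in different components.
S–U (19): add — endpoints in different components.
MST edge set: {Q–W, P–S, S–W, S–V, V–X, R–X, S–U}.
Of the listed edges, {Q–W, V–X} are in the MST → 2.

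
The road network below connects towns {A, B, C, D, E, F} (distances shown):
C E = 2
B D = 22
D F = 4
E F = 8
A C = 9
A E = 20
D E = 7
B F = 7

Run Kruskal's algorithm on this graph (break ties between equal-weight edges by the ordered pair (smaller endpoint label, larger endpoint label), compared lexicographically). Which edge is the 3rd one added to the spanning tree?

B-F

Kruskal's algorithm — process edges by increasing weight (ties by edge label):
C E (2): add. Components now {A} {B} {C,E} {D} {F}
D F (4): add. Components now {A} {B} {C,E} {D,F}
B F (7): add. Components now {A} {B,D,F} {C,E}
D E (7): add. Components now {A} {B,C,D,E,F}
E F (8): skip — E and F already connected.
A C (9): add. Components now {A,B,C,D,E,F}
The 3rd edge added is B F.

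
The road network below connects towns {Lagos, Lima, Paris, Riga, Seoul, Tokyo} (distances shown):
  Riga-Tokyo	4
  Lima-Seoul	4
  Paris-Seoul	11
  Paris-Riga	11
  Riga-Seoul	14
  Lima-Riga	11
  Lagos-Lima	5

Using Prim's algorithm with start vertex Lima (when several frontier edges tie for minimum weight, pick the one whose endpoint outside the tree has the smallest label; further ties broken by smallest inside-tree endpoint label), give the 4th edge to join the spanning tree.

Grow the tree from Lima using Prim:
Step 1: frontier [Lima-Seoul 4, Lagos-Lima 5, Lima-Riga 11] → take Lima-Seoul (4); add Seoul.
Step 2: frontier [Lagos-Lima 5, Lima-Riga 11, Paris-Seoul 11, Riga-Seoul 14] → take Lagos-Lima (5); add Lagos.
Step 3: frontier [Lima-Riga 11, Paris-Seoul 11, Riga-Seoul 14] → take Paris-Seoul (11); add Paris.
Step 4: frontier [Lima-Riga 11, Paris-Riga 11, Riga-Seoul 14] → take Lima-Riga (11); add Riga.
Step 5: frontier [Riga-Tokyo 4] → take Riga-Tokyo (4); add Tokyo.
The 4th edge added is Lima-Riga.

Lima-Riga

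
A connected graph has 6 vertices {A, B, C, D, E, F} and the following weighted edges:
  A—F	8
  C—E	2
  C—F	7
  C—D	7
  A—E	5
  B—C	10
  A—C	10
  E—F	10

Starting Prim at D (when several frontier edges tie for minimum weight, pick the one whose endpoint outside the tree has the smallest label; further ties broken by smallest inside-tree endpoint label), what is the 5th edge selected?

Prim's algorithm from D:
Step 1: cheapest edge leaving the tree is C—D (7); add C.
Step 2: cheapest edge leaving the tree is C—E (2); add E.
Step 3: cheapest edge leaving the tree is A—E (5); add A.
Step 4: cheapest edge leaving the tree is C—F (7); add F.
Step 5: cheapest edge leaving the tree is B—C (10); add B.
The 5th edge added is B—C.

B-C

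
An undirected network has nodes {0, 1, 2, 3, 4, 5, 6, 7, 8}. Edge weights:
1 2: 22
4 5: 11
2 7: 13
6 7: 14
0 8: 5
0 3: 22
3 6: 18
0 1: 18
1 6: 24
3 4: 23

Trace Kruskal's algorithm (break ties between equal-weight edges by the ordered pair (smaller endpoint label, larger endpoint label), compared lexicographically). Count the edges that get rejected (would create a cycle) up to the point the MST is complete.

1

Sort edges by weight, then run Kruskal:
0 8 (5): add — endpoints in different components.
4 5 (11): add — endpoints in different components.
2 7 (13): add — endpoints in different components.
6 7 (14): add — endpoints in different components.
0 1 (18): add — endpoints in different components.
3 6 (18): add — endpoints in different components.
0 3 (22): add — endpoints in different components.
1 2 (22): skip — 1 and 2 already connected.
3 4 (23): add — endpoints in different components.
Edges rejected before the tree was complete: 1.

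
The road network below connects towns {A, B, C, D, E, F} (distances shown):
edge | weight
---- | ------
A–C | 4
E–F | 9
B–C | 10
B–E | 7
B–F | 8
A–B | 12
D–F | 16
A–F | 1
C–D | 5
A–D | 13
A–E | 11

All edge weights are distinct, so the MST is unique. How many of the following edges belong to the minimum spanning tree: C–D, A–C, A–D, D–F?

Sort edges by weight, then run Kruskal:
A–F (1): add. Components now {A,F} {B} {C} {D} {E}
A–C (4): add. Components now {A,C,F} {B} {D} {E}
C–D (5): add. Components now {A,C,D,F} {B} {E}
B–E (7): add. Components now {A,C,D,F} {B,E}
B–F (8): add. Components now {A,B,C,D,E,F}
MST edge set: {A–F, A–C, C–D, B–E, B–F}.
Of the listed edges, {C–D, A–C} are in the MST → 2.

2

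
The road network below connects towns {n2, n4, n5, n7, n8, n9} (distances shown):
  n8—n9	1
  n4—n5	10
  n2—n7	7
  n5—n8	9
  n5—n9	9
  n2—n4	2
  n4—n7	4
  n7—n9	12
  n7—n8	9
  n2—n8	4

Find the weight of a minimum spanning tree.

20

Sort edges by weight, then run Kruskal:
n8—n9 (1): add. Components now {n5} {n8,n9} {n2} {n7} {n4}
n2—n4 (2): add. Components now {n5} {n8,n9} {n2,n4} {n7}
n2—n8 (4): add. Components now {n5} {n2,n4,n8,n9} {n7}
n4—n7 (4): add. Components now {n5} {n2,n4,n7,n8,n9}
n2—n7 (7): skip — n2 and n7 already connected.
n5—n8 (9): add. Components now {n2,n4,n5,n7,n8,n9}
MST edges: n8—n9, n2—n4, n2—n8, n4—n7, n5—n8; total weight 1+2+4+4+9 = 20.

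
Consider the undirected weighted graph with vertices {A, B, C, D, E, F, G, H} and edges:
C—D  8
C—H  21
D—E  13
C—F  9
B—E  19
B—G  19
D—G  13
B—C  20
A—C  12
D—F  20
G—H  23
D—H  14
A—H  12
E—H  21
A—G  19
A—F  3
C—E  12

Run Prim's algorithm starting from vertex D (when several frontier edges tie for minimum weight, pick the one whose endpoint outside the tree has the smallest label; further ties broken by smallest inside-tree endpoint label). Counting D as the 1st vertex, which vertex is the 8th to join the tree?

Prim, starting at D.
Step 1: cheapest edge leaving the tree is C—D (8); add C.
Step 2: cheapest edge leaving the tree is C—F (9); add F.
Step 3: cheapest edge leaving the tree is A—F (3); add A.
Step 4: cheapest edge leaving the tree is C—E (12); add E.
Step 5: cheapest edge leaving the tree is A—H (12); add H.
Step 6: cheapest edge leaving the tree is D—G (13); add G.
Step 7: cheapest edge leaving the tree is B—E (19); add B.
Vertex order: D, C, F, A, E, H, G, B. The 8th vertex is B.

B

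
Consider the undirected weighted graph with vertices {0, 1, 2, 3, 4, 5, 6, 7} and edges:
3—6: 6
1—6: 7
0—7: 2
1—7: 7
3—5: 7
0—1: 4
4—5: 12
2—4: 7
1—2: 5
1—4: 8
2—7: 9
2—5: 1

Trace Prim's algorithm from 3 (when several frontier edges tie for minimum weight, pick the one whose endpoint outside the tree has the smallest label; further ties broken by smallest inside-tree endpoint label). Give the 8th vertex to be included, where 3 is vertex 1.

Prim, starting at 3.
Step 1: frontier [3—6 6, 3—5 7] → take 3—6 (6); add 6.
Step 2: frontier [3—5 7, 1—6 7] → take 1—6 (7); add 1.
Step 3: frontier [0—1 4, 1—2 5, 1—7 7, 1—4 8, 3—5 7] → take 0—1 (4); add 0.
Step 4: frontier [0—7 2, 1—2 5, 1—7 7, 1—4 8, 3—5 7] → take 0—7 (2); add 7.
Step 5: frontier [1—2 5, 1—4 8, 3—5 7, 2—7 9] → take 1—2 (5); add 2.
Step 6: frontier [1—4 8, 2—5 1, 2—4 7, 3—5 7] → take 2—5 (1); add 5.
Step 7: frontier [1—4 8, 2—4 7, 4—5 12] → take 2—4 (7); add 4.
Vertex order: 3, 6, 1, 0, 7, 2, 5, 4. The 8th vertex is 4.

4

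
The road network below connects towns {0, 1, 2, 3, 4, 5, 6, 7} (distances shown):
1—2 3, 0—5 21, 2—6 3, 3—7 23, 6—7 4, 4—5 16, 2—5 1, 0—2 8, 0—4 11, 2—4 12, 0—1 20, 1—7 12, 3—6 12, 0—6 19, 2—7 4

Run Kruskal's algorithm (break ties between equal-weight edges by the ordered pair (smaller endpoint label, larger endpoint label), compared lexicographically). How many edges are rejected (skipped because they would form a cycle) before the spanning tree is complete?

3

Sort edges by weight, then run Kruskal:
2—5 (1): add — endpoints in different components.
1—2 (3): add — endpoints in different components.
2—6 (3): add — endpoints in different components.
2—7 (4): add — endpoints in different components.
6—7 (4): skip — 6 and 7 already connected.
0—2 (8): add — endpoints in different components.
0—4 (11): add — endpoints in different components.
1—7 (12): skip — 1 and 7 already connected.
2—4 (12): skip — 2 and 4 already connected.
3—6 (12): add — endpoints in different components.
Edges rejected before the tree was complete: 3.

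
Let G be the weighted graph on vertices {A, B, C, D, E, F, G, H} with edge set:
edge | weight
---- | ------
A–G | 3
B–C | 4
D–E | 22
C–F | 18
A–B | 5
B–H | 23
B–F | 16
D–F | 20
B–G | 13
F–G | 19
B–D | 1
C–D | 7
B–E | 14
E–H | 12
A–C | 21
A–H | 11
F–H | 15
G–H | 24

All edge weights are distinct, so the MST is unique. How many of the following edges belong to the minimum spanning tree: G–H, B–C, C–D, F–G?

1

Kruskal: consider edges lightest-first.
B–D (1): add — endpoints in different components.
A–G (3): add — endpoints in different components.
B–C (4): add — endpoints in different components.
A–B (5): add — endpoints in different components.
C–D (7): skip — C and D already connected.
A–H (11): add — endpoints in different components.
E–H (12): add — endpoints in different components.
B–G (13): skip — B and G already connected.
B–E (14): skip — B and E already connected.
F–H (15): add — endpoints in different components.
MST edge set: {B–D, A–G, B–C, A–B, A–H, E–H, F–H}.
Of the listed edges, {B–C} are in the MST → 1.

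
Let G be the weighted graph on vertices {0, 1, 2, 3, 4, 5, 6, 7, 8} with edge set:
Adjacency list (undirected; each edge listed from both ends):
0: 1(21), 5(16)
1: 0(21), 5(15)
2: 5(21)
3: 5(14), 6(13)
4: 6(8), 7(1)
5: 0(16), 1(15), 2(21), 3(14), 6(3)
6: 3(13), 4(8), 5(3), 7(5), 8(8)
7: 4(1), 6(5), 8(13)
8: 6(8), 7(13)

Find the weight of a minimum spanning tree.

82

Kruskal: consider edges lightest-first.
4 7 (1): add — endpoints in different components.
5 6 (3): add — endpoints in different components.
6 7 (5): add — endpoints in different components.
4 6 (8): skip — 4 and 6 already connected.
6 8 (8): add — endpoints in different components.
3 6 (13): add — endpoints in different components.
7 8 (13): skip — 7 and 8 already connected.
3 5 (14): skip — 3 and 5 already connected.
1 5 (15): add — endpoints in different components.
0 5 (16): add — endpoints in different components.
0 1 (21): skip — 0 and 1 already connected.
2 5 (21): add — endpoints in different components.
MST edges: 4 7, 5 6, 6 7, 6 8, 3 6, 1 5, 0 5, 2 5; total weight 1+3+5+8+13+15+16+21 = 82.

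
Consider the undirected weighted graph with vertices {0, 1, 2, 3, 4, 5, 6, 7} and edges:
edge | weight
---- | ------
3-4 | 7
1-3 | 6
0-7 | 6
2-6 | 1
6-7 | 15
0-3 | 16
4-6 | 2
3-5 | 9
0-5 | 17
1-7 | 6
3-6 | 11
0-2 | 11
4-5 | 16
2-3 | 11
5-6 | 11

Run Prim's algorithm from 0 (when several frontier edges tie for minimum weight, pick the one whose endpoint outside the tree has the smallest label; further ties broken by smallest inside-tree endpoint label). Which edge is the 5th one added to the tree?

Grow the tree from 0 using Prim:
Step 1: cheapest edge leaving the tree is 0-7 (6); add 7.
Step 2: cheapest edge leaving the tree is 1-7 (6); add 1.
Step 3: cheapest edge leaving the tree is 1-3 (6); add 3.
Step 4: cheapest edge leaving the tree is 3-4 (7); add 4.
Step 5: cheapest edge leaving the tree is 4-6 (2); add 6.
Step 6: cheapest edge leaving the tree is 2-6 (1); add 2.
Step 7: cheapest edge leaving the tree is 3-5 (9); add 5.
The 5th edge added is 4-6.

4-6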